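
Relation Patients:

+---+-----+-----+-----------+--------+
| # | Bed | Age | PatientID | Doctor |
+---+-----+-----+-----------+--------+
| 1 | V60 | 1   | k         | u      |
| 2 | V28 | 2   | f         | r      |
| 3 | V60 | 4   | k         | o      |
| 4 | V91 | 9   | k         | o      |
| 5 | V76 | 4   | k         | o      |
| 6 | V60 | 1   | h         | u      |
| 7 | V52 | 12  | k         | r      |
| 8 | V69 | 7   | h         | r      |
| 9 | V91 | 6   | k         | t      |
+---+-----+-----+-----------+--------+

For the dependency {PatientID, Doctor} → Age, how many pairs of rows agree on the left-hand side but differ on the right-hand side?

(PatientID=k, Doctor=o): violating pairs (3,4), (4,5) — 2 pairs.

2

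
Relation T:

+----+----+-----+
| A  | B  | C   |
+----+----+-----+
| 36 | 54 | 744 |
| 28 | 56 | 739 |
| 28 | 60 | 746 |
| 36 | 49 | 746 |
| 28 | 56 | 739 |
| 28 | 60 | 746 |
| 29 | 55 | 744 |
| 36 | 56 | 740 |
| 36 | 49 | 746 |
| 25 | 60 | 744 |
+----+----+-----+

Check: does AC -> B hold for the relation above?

(A=36, C=744): 1 row → B = 54 ✓
(A=28, C=739): 2 rows → B = 56, 56 ✓
(A=28, C=746): 2 rows → B = 60, 60 ✓
(A=36, C=746): 2 rows → B = 49, 49 ✓
(A=29, C=744): 1 row → B = 55 ✓
(A=36, C=740): 1 row → B = 56 ✓
(A=25, C=744): 1 row → B = 60 ✓
Every AC value is associated with a single B value, so AC -> B holds.

Yes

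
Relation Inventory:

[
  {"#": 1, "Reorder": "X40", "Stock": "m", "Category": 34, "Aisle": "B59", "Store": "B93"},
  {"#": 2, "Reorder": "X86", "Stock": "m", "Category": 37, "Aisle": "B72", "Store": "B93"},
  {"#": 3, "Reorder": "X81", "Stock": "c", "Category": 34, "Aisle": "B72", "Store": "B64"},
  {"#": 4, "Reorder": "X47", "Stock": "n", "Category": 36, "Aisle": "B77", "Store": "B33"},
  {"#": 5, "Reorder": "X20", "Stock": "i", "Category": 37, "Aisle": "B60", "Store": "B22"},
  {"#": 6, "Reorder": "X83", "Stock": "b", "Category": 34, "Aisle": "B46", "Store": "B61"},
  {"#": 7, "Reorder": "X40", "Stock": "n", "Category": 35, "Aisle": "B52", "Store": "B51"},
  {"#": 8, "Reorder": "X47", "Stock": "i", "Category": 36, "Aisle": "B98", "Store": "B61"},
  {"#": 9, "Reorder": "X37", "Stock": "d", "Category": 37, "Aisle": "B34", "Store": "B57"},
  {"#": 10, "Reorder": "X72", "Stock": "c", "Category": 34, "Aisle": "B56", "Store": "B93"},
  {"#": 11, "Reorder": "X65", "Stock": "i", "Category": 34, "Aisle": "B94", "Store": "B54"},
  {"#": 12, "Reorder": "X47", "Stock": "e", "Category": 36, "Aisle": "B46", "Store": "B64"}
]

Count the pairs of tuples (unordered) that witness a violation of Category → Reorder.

Category=34: violating pairs (1,3), (1,6), (1,10), (1,11), (3,6), (3,10), (3,11), (6,10), (6,11), (10,11) — 10 pairs.
Category=37: violating pairs (2,5), (2,9), (5,9) — 3 pairs.
Category=36: all 3 rows agree on Reorder — 0 pairs.

13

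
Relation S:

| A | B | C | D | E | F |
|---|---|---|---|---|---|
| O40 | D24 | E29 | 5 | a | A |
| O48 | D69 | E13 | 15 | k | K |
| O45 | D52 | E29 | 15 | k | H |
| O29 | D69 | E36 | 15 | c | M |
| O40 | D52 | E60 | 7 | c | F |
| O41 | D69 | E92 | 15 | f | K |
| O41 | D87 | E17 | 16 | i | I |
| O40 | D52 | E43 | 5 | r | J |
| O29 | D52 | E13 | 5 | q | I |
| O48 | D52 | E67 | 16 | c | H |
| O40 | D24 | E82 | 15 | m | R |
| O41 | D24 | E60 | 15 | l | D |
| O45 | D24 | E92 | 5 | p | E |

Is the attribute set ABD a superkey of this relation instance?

All 13 rows have distinct ABD values, so ABD → (all attributes) holds and ABD is a superkey.

Yes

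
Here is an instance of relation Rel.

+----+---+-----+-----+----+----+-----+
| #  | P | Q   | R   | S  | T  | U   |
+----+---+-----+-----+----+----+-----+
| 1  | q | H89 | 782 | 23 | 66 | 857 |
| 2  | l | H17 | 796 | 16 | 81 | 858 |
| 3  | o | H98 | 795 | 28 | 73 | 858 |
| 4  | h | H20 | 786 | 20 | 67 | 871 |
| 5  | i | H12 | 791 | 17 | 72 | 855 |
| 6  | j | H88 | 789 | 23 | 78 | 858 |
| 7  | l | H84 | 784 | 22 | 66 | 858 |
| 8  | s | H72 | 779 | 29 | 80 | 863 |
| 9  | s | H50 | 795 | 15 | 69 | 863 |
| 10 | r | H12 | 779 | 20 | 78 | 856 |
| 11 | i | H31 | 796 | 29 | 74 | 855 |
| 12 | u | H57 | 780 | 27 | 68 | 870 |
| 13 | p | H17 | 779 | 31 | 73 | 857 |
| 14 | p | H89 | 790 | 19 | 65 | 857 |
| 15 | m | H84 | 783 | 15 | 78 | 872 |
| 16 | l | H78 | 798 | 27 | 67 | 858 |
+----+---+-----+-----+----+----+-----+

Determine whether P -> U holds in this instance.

Yes

P=q: row 1 → U = 857 ✓
P=l: rows 2, 7, 16 → U = 858, 858, 858 ✓
P=o: row 3 → U = 858 ✓
P=h: row 4 → U = 871 ✓
P=i: rows 5, 11 → U = 855, 855 ✓
P=j: row 6 → U = 858 ✓
P=s: rows 8, 9 → U = 863, 863 ✓
P=r: row 10 → U = 856 ✓
P=u: row 12 → U = 870 ✓
P=p: rows 13, 14 → U = 857, 857 ✓
P=m: row 15 → U = 872 ✓
Every P value is associated with a single U value, so P -> U holds.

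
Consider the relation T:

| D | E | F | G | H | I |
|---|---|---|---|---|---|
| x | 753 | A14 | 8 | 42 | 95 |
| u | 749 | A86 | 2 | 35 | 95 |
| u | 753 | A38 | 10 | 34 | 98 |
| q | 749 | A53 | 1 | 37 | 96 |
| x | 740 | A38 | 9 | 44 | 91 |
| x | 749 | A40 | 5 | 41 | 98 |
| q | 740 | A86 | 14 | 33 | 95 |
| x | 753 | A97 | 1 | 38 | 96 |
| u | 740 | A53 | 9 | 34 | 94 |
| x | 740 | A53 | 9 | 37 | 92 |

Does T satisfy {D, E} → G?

(D=x, E=753): 2 rows → G takes values {8, 1} — violation
(D=u, E=749): 1 row → G = 2 ✓
(D=u, E=753): 1 row → G = 10 ✓
(D=q, E=749): 1 row → G = 1 ✓
(D=x, E=740): 2 rows → G = 9, 9 ✓
(D=x, E=749): 1 row → G = 5 ✓
(D=q, E=740): 1 row → G = 14 ✓
(D=u, E=740): 1 row → G = 9 ✓
Two rows agree on {D, E} but differ on G, so {D, E} → G does not hold.

No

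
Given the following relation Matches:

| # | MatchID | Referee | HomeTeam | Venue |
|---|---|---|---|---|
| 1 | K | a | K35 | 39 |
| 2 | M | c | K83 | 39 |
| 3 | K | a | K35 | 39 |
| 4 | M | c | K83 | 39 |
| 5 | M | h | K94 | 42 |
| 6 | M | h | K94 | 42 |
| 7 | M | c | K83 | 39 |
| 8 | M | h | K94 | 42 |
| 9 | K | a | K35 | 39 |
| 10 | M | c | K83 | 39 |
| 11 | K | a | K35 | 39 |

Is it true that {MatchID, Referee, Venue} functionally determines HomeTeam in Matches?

Yes

(MatchID=K, Referee=a, Venue=39): rows 1, 3, 9, 11 → HomeTeam = K35, K35, K35, K35 ✓
(MatchID=M, Referee=c, Venue=39): rows 2, 4, 7, 10 → HomeTeam = K83, K83, K83, K83 ✓
(MatchID=M, Referee=h, Venue=42): rows 5, 6, 8 → HomeTeam = K94, K94, K94 ✓
Every {MatchID, Referee, Venue} value is associated with a single HomeTeam value, so {MatchID, Referee, Venue} → HomeTeam holds.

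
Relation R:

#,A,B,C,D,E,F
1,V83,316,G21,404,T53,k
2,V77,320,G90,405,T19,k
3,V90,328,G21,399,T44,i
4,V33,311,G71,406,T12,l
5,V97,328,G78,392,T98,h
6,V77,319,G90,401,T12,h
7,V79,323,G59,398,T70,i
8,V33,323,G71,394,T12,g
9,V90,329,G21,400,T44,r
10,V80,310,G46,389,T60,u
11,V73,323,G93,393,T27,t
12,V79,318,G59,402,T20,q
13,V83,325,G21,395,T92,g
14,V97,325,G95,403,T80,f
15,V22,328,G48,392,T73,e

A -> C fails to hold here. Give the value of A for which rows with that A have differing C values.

A=V83: rows 1, 13 → C = G21, G21 ✓
A=V77: rows 2, 6 → C = G90, G90 ✓
A=V90: rows 3, 9 → C = G21, G21 ✓
A=V33: rows 4, 8 → C = G71, G71 ✓
A=V97: rows 5, 14 → C takes values {G78, G95} — violation
A=V79: rows 7, 12 → C = G59, G59 ✓
A=V80: row 10 → C = G46 ✓
A=V73: row 11 → C = G93 ✓
A=V22: row 15 → C = G48 ✓
The only A value with inconsistent C is A=V97.

V97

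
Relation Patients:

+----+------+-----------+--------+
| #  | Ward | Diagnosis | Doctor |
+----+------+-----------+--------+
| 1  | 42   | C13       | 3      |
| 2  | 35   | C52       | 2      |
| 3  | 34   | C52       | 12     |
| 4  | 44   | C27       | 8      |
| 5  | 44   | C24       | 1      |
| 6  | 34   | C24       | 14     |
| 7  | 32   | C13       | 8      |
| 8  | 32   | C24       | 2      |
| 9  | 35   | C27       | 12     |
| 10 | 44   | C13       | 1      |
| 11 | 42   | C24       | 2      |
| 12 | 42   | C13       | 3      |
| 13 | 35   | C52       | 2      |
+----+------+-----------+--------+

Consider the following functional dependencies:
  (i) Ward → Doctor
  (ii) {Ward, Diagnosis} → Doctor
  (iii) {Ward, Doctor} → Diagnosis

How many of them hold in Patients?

(i) Ward → Doctor: Ward=42: rows 1, 11, 12 → Doctor takes values {3, 2} — violation; Ward=35: rows 2, 9, 13 → Doctor takes values {2, 12} — violation; Ward=34: rows 3, 6 → Doctor takes values {12, 14} — violation; Ward=44: rows 4, 5, 10 → Doctor takes values {8, 1} — violation; Ward=32: rows 7, 8 → Doctor takes values {8, 2} — violation — fails.
(ii) {Ward, Diagnosis} → Doctor: every LHS value maps to a single RHS value — holds.
(iii) {Ward, Doctor} → Diagnosis: (Ward=44, Doctor=1): rows 5, 10 → Diagnosis takes values {C24, C13} — violation — fails.
1 of the 3 dependencies holds.

1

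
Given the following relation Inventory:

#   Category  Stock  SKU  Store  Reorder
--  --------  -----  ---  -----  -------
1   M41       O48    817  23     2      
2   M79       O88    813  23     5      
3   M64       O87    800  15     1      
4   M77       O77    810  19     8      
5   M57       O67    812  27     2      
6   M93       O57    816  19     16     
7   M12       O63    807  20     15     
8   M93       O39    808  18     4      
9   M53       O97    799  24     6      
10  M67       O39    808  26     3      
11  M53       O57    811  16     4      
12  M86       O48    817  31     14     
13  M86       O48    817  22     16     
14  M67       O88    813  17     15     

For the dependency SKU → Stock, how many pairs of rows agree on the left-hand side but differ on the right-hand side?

SKU=817: all 3 rows agree on Stock — 0 pairs.
SKU=813: all 2 rows agree on Stock — 0 pairs.
SKU=808: all 2 rows agree on Stock — 0 pairs.

0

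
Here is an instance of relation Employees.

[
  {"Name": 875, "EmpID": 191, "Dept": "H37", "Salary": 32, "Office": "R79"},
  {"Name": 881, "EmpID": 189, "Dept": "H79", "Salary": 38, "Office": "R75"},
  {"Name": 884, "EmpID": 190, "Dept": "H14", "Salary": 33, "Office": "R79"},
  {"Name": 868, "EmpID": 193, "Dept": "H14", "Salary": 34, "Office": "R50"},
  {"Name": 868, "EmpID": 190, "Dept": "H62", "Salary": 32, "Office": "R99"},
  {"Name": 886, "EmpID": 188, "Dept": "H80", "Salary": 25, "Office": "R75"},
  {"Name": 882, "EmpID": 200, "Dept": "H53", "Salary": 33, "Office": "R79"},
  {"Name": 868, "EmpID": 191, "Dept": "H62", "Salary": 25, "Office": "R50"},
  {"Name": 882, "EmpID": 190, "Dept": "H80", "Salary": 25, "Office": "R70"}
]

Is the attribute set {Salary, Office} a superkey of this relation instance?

Two distinct rows share (Salary=33, Office=R79), so {Salary, Office} does not determine every attribute — not a superkey.

No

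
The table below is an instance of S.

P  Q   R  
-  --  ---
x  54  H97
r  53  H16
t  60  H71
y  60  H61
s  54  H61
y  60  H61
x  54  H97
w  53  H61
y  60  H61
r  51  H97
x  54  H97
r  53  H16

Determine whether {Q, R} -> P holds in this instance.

Yes

(Q=54, R=H97): 3 rows → P = x, x, x ✓
(Q=53, R=H16): 2 rows → P = r, r ✓
(Q=60, R=H71): 1 row → P = t ✓
(Q=60, R=H61): 3 rows → P = y, y, y ✓
(Q=54, R=H61): 1 row → P = s ✓
(Q=53, R=H61): 1 row → P = w ✓
(Q=51, R=H97): 1 row → P = r ✓
Every {Q, R} value is associated with a single P value, so {Q, R} -> P holds.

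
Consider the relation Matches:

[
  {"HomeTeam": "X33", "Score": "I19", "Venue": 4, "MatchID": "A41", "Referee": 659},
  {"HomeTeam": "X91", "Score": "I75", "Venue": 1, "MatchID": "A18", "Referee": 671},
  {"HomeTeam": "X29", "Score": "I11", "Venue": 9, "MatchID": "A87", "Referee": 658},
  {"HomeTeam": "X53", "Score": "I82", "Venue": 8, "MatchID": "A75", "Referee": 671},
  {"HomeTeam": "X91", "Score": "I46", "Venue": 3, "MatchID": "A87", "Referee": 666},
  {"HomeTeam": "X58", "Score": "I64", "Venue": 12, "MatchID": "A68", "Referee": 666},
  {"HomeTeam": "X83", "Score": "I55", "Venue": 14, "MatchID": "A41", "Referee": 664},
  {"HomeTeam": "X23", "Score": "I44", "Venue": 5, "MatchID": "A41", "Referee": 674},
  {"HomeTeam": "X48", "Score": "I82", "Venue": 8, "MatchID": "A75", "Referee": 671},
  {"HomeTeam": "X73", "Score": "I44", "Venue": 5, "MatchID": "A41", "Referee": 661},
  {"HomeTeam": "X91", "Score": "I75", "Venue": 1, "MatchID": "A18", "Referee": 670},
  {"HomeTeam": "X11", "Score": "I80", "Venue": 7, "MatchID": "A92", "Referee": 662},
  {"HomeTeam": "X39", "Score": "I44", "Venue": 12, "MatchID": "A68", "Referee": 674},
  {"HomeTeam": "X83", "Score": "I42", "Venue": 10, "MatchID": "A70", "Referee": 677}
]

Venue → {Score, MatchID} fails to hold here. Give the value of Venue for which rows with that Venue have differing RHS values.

12

Venue=4: 1 row → {Score,MatchID} = (I19, A41) ✓
Venue=1: 2 rows → {Score,MatchID} = (I75, A18), (I75, A18) ✓
Venue=9: 1 row → {Score,MatchID} = (I11, A87) ✓
Venue=8: 2 rows → {Score,MatchID} = (I82, A75), (I82, A75) ✓
Venue=3: 1 row → {Score,MatchID} = (I46, A87) ✓
Venue=12: 2 rows → {Score,MatchID} takes values {(I64, A68), (I44, A68)} — violation
Venue=14: 1 row → {Score,MatchID} = (I55, A41) ✓
Venue=5: 2 rows → {Score,MatchID} = (I44, A41), (I44, A41) ✓
Venue=7: 1 row → {Score,MatchID} = (I80, A92) ✓
Venue=10: 1 row → {Score,MatchID} = (I42, A70) ✓
The only Venue value with inconsistent RHS is Venue=12.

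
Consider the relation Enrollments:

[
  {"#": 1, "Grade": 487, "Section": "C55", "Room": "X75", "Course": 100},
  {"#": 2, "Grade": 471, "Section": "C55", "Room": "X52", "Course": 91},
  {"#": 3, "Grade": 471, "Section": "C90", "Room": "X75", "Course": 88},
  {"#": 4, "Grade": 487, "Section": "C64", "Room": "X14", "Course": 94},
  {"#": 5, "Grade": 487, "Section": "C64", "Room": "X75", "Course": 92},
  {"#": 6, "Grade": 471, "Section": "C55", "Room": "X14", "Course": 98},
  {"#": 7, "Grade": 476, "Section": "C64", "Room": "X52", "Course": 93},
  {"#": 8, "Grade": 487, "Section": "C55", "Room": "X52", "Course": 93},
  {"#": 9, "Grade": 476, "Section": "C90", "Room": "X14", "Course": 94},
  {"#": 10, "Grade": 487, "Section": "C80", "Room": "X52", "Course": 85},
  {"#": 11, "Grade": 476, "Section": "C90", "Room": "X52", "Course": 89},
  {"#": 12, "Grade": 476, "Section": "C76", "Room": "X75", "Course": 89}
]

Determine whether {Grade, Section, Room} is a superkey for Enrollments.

All 12 rows have distinct {Grade, Section, Room} values, so {Grade, Section, Room} → (all attributes) holds and {Grade, Section, Room} is a superkey.

Yes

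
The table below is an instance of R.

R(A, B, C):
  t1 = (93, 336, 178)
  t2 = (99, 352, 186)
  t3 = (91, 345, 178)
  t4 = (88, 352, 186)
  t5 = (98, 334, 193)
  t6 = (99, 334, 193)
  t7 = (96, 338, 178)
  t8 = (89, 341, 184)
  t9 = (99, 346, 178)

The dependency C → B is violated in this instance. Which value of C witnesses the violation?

178

C=178: rows 1, 3, 7, 9 → B takes values {336, 345, 338, 346} — violation
C=186: rows 2, 4 → B = 352, 352 ✓
C=193: rows 5, 6 → B = 334, 334 ✓
C=184: row 8 → B = 341 ✓
The only C value with inconsistent B is C=178.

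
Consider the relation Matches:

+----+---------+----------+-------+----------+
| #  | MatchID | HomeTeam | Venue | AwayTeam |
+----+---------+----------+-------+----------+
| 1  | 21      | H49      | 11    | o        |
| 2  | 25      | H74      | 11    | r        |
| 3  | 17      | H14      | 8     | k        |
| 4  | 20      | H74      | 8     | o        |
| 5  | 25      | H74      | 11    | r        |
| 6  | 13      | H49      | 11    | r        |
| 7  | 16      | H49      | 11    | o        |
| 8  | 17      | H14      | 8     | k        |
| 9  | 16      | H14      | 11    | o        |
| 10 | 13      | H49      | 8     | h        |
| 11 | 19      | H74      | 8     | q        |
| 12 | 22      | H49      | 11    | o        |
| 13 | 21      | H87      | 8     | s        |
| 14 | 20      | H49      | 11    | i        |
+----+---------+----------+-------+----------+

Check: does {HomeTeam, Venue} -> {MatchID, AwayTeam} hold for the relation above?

(HomeTeam=H49, Venue=11): rows 1, 6, 7, 12, 14 → {MatchID,AwayTeam} takes values {(21, o), (13, r), (16, o), (22, o), (20, i)} — violation
(HomeTeam=H74, Venue=11): rows 2, 5 → {MatchID,AwayTeam} = (25, r), (25, r) ✓
(HomeTeam=H14, Venue=8): rows 3, 8 → {MatchID,AwayTeam} = (17, k), (17, k) ✓
(HomeTeam=H74, Venue=8): rows 4, 11 → {MatchID,AwayTeam} takes values {(20, o), (19, q)} — violation
(HomeTeam=H14, Venue=11): row 9 → {MatchID,AwayTeam} = (16, o) ✓
(HomeTeam=H49, Venue=8): row 10 → {MatchID,AwayTeam} = (13, h) ✓
(HomeTeam=H87, Venue=8): row 13 → {MatchID,AwayTeam} = (21, s) ✓
Two rows agree on {HomeTeam, Venue} but differ on {MatchID, AwayTeam}, so {HomeTeam, Venue} -> {MatchID, AwayTeam} does not hold.

No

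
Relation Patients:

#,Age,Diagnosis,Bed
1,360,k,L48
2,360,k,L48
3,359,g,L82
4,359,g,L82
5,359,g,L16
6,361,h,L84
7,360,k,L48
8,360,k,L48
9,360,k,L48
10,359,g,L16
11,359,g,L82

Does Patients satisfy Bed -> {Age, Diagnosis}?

Bed=L48: rows 1, 2, 7, 8, 9 → {Age,Diagnosis} = (360, k), (360, k), (360, k), (360, k), (360, k) ✓
Bed=L82: rows 3, 4, 11 → {Age,Diagnosis} = (359, g), (359, g), (359, g) ✓
Bed=L16: rows 5, 10 → {Age,Diagnosis} = (359, g), (359, g) ✓
Bed=L84: row 6 → {Age,Diagnosis} = (361, h) ✓
Every Bed value is associated with a single {Age, Diagnosis} value, so Bed -> {Age, Diagnosis} holds.

Yes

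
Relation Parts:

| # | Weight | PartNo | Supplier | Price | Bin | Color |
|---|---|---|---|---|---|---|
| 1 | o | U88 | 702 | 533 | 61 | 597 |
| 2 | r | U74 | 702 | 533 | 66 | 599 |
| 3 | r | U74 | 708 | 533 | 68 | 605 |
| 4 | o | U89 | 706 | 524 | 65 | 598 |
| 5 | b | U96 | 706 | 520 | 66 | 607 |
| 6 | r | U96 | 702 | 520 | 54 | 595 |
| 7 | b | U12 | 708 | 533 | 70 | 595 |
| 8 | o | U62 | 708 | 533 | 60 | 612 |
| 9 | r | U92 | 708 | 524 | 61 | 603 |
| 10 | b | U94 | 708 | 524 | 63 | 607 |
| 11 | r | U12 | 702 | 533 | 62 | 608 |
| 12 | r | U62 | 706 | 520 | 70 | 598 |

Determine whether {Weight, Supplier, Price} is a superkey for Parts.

No

Rows 2 and 11 have the same {Weight, Supplier, Price} value (Weight=r, Supplier=702, Price=533) but are distinct tuples, so {Weight, Supplier, Price} does not determine every attribute — not a superkey.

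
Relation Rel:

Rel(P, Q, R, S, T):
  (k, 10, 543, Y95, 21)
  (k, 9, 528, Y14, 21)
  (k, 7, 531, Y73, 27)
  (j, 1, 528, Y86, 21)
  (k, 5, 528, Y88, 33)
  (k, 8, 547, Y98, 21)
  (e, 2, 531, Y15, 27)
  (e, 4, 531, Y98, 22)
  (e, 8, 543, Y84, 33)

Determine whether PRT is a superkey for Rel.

Yes

All 9 rows have distinct PRT values, so PRT → (all attributes) holds and PRT is a superkey.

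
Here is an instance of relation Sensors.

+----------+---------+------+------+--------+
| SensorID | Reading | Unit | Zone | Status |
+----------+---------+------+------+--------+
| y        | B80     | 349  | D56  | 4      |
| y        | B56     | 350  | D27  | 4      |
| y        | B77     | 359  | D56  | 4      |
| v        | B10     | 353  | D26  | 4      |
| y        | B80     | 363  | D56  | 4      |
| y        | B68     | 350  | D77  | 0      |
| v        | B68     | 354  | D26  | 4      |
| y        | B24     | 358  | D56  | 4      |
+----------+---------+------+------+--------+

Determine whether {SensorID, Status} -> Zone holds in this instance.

No

(SensorID=y, Status=4): 5 rows → Zone takes values {D56, D27} — violation
(SensorID=v, Status=4): 2 rows → Zone = D26, D26 ✓
(SensorID=y, Status=0): 1 row → Zone = D77 ✓
Two rows agree on {SensorID, Status} but differ on Zone, so {SensorID, Status} -> Zone does not hold.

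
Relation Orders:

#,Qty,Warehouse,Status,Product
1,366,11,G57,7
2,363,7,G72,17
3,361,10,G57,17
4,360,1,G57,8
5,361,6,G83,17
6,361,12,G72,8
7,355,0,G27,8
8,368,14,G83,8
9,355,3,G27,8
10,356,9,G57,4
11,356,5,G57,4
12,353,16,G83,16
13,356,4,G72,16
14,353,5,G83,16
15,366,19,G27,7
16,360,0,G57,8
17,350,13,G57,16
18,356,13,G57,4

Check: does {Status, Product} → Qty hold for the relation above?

(Status=G57, Product=7): row 1 → Qty = 366 ✓
(Status=G72, Product=17): row 2 → Qty = 363 ✓
(Status=G57, Product=17): row 3 → Qty = 361 ✓
(Status=G57, Product=8): rows 4, 16 → Qty = 360, 360 ✓
(Status=G83, Product=17): row 5 → Qty = 361 ✓
(Status=G72, Product=8): row 6 → Qty = 361 ✓
(Status=G27, Product=8): rows 7, 9 → Qty = 355, 355 ✓
(Status=G83, Product=8): row 8 → Qty = 368 ✓
(Status=G57, Product=4): rows 10, 11, 18 → Qty = 356, 356, 356 ✓
(Status=G83, Product=16): rows 12, 14 → Qty = 353, 353 ✓
(Status=G72, Product=16): row 13 → Qty = 356 ✓
(Status=G27, Product=7): row 15 → Qty = 366 ✓
(Status=G57, Product=16): row 17 → Qty = 350 ✓
Every {Status, Product} value is associated with a single Qty value, so {Status, Product} → Qty holds.

Yes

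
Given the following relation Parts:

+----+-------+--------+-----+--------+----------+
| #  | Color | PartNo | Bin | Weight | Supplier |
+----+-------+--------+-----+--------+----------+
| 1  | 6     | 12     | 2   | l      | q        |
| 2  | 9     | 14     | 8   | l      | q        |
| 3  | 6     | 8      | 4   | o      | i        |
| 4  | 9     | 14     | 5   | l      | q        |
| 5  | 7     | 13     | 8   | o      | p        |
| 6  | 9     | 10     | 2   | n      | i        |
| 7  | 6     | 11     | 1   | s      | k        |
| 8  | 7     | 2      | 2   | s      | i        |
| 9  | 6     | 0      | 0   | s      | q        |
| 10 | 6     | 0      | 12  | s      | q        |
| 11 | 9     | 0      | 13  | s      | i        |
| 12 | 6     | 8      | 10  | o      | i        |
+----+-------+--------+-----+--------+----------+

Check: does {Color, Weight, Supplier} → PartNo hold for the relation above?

Yes

(Color=6, Weight=l, Supplier=q): row 1 → PartNo = 12 ✓
(Color=9, Weight=l, Supplier=q): rows 2, 4 → PartNo = 14, 14 ✓
(Color=6, Weight=o, Supplier=i): rows 3, 12 → PartNo = 8, 8 ✓
(Color=7, Weight=o, Supplier=p): row 5 → PartNo = 13 ✓
(Color=9, Weight=n, Supplier=i): row 6 → PartNo = 10 ✓
(Color=6, Weight=s, Supplier=k): row 7 → PartNo = 11 ✓
(Color=7, Weight=s, Supplier=i): row 8 → PartNo = 2 ✓
(Color=6, Weight=s, Supplier=q): rows 9, 10 → PartNo = 0, 0 ✓
(Color=9, Weight=s, Supplier=i): row 11 → PartNo = 0 ✓
Every {Color, Weight, Supplier} value is associated with a single PartNo value, so {Color, Weight, Supplier} → PartNo holds.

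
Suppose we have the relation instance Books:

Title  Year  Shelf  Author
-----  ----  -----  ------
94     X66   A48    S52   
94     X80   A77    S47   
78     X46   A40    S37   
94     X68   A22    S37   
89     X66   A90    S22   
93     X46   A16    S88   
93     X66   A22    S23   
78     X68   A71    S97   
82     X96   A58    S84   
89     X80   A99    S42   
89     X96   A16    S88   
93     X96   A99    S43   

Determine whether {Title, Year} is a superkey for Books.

Yes

All 12 rows have distinct {Title, Year} values, so {Title, Year} → (all attributes) holds and {Title, Year} is a superkey.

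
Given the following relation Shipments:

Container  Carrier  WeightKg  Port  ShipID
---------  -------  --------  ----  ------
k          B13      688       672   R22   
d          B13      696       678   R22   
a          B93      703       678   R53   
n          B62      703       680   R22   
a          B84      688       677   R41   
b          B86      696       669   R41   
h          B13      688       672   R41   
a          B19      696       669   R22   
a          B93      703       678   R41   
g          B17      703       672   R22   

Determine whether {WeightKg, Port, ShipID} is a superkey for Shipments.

Yes

All 10 rows have distinct {WeightKg, Port, ShipID} values, so {WeightKg, Port, ShipID} → (all attributes) holds and {WeightKg, Port, ShipID} is a superkey.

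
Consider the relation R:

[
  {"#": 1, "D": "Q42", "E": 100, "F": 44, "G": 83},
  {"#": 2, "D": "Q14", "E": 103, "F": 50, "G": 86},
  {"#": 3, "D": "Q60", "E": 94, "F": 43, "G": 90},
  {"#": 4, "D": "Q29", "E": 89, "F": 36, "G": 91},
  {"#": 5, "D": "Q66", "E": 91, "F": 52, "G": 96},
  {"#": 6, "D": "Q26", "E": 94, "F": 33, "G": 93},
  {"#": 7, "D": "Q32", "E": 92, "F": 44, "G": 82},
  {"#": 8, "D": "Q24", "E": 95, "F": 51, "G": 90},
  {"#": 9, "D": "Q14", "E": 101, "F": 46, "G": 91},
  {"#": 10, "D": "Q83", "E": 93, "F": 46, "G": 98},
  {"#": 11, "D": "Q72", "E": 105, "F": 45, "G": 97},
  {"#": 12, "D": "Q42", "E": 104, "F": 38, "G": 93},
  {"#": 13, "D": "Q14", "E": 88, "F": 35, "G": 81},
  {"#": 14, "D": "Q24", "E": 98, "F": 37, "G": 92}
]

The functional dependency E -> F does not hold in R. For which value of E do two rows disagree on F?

94

E=100: row 1 → F = 44 ✓
E=103: row 2 → F = 50 ✓
E=94: rows 3, 6 → F takes values {43, 33} — violation
E=89: row 4 → F = 36 ✓
E=91: row 5 → F = 52 ✓
E=92: row 7 → F = 44 ✓
E=95: row 8 → F = 51 ✓
E=101: row 9 → F = 46 ✓
E=93: row 10 → F = 46 ✓
E=105: row 11 → F = 45 ✓
E=104: row 12 → F = 38 ✓
E=88: row 13 → F = 35 ✓
E=98: row 14 → F = 37 ✓
The only E value with inconsistent F is E=94.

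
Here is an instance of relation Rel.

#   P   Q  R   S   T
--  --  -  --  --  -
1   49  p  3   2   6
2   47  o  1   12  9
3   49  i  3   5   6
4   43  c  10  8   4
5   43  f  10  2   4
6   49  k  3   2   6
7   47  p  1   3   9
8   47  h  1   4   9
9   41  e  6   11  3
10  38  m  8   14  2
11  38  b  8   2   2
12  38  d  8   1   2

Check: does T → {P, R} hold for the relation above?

T=6: rows 1, 3, 6 → {P,R} = (49, 3), (49, 3), (49, 3) ✓
T=9: rows 2, 7, 8 → {P,R} = (47, 1), (47, 1), (47, 1) ✓
T=4: rows 4, 5 → {P,R} = (43, 10), (43, 10) ✓
T=3: row 9 → {P,R} = (41, 6) ✓
T=2: rows 10, 11, 12 → {P,R} = (38, 8), (38, 8), (38, 8) ✓
Every T value is associated with a single {P, R} value, so T → {P, R} holds.

Yes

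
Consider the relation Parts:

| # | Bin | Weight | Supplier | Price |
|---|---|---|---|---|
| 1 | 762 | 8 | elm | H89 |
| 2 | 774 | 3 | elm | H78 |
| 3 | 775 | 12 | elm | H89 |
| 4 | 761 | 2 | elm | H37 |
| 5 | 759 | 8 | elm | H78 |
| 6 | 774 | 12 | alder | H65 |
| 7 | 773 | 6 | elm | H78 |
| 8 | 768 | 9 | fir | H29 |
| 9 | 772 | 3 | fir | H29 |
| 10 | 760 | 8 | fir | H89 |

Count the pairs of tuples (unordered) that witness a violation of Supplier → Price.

Supplier=elm: violating pairs (1,2), (1,4), (1,5), (1,7), (2,3), (2,4), (3,4), (3,5), (3,7), (4,5), (4,7) — 11 pairs.
Supplier=fir: violating pairs (8,10), (9,10) — 2 pairs.

13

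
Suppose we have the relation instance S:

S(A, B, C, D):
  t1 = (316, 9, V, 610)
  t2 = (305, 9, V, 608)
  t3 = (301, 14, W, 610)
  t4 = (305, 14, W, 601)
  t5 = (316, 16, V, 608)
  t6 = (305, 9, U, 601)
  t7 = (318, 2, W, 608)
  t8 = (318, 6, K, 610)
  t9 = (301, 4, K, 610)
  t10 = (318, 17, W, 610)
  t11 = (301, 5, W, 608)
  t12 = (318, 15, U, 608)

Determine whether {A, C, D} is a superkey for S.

All 12 rows have distinct {A, C, D} values, so {A, C, D} → (all attributes) holds and {A, C, D} is a superkey.

Yes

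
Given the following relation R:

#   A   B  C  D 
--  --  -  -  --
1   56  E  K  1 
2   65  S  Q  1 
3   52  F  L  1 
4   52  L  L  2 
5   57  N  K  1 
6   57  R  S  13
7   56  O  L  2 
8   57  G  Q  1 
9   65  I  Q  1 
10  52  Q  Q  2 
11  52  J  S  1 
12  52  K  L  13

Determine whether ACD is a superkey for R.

Rows 2 and 9 have the same ACD value (A=65, C=Q, D=1) but are distinct tuples, so ACD does not determine every attribute — not a superkey.

No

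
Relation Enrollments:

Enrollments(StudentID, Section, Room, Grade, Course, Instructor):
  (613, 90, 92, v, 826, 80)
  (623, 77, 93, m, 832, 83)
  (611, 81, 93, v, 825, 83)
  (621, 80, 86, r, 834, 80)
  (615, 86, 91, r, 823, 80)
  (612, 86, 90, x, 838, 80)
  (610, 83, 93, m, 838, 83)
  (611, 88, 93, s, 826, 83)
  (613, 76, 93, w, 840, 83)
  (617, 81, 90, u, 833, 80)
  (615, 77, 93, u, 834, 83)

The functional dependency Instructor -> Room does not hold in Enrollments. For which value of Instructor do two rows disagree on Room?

Instructor=80: 5 rows → Room takes values {92, 86, 91, 90} — violation
Instructor=83: 6 rows → Room = 93, 93, 93, 93, 93, 93 ✓
The only Instructor value with inconsistent Room is Instructor=80.

80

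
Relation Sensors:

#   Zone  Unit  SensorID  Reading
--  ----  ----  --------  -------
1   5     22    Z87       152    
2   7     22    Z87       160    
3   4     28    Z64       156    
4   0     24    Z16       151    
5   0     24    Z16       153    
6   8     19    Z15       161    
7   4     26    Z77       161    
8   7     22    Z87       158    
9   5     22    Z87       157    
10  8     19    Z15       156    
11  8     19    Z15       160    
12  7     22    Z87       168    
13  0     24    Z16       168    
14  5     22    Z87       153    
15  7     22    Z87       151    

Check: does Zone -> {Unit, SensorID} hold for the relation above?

No

Zone=5: rows 1, 9, 14 → {Unit,SensorID} = (22, Z87), (22, Z87), (22, Z87) ✓
Zone=7: rows 2, 8, 12, 15 → {Unit,SensorID} = (22, Z87), (22, Z87), (22, Z87), (22, Z87) ✓
Zone=4: rows 3, 7 → {Unit,SensorID} takes values {(28, Z64), (26, Z77)} — violation
Zone=0: rows 4, 5, 13 → {Unit,SensorID} = (24, Z16), (24, Z16), (24, Z16) ✓
Zone=8: rows 6, 10, 11 → {Unit,SensorID} = (19, Z15), (19, Z15), (19, Z15) ✓
Two rows agree on Zone but differ on {Unit, SensorID}, so Zone -> {Unit, SensorID} does not hold.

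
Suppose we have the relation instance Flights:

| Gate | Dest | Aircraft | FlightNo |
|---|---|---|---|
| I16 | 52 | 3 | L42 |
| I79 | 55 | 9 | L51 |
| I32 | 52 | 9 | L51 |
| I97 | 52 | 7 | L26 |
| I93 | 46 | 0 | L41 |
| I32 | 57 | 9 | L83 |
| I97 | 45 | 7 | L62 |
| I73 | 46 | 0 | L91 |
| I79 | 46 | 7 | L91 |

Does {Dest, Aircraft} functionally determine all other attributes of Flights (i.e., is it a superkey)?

Two distinct rows share (Dest=46, Aircraft=0), so {Dest, Aircraft} does not determine every attribute — not a superkey.

No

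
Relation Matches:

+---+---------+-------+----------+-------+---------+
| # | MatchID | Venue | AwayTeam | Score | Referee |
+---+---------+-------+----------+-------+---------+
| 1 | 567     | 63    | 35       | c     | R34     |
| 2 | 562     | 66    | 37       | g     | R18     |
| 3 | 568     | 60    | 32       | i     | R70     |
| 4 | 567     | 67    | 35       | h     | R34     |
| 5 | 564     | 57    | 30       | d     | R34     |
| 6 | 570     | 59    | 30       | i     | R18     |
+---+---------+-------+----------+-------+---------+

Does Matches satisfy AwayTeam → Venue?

AwayTeam=35: rows 1, 4 → Venue takes values {63, 67} — violation
AwayTeam=37: row 2 → Venue = 66 ✓
AwayTeam=32: row 3 → Venue = 60 ✓
AwayTeam=30: rows 5, 6 → Venue takes values {57, 59} — violation
Two rows agree on AwayTeam but differ on Venue, so AwayTeam → Venue does not hold.

No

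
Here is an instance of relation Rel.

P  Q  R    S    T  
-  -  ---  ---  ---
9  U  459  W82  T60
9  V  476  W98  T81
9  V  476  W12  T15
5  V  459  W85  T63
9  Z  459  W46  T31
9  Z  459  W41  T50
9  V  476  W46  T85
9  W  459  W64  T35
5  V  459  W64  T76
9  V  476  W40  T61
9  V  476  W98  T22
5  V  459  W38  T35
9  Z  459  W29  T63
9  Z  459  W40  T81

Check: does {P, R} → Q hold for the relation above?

No

(P=9, R=459): 6 rows → Q takes values {U, Z, W} — violation
(P=9, R=476): 5 rows → Q = V, V, V, V, V ✓
(P=5, R=459): 3 rows → Q = V, V, V ✓
Two rows agree on {P, R} but differ on Q, so {P, R} → Q does not hold.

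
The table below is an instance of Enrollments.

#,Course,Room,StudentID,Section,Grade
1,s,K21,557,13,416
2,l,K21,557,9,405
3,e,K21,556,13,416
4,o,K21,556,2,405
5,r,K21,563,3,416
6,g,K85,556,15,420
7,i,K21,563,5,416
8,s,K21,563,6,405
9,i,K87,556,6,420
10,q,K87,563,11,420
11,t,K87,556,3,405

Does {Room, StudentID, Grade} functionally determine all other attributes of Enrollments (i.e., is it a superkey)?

No

Rows 5 and 7 have the same {Room, StudentID, Grade} value (Room=K21, StudentID=563, Grade=416) but are distinct tuples, so {Room, StudentID, Grade} does not determine every attribute — not a superkey.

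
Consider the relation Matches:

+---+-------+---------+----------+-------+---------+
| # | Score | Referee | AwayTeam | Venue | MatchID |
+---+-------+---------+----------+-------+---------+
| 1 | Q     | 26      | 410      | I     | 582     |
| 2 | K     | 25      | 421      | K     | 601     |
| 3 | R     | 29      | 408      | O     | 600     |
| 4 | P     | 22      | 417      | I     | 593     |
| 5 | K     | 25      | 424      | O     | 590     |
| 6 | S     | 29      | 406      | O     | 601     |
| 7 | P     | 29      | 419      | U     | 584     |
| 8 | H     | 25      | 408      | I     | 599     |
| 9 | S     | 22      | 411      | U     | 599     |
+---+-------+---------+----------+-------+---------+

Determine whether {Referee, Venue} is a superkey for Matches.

Rows 3 and 6 have the same {Referee, Venue} value (Referee=29, Venue=O) but are distinct tuples, so {Referee, Venue} does not determine every attribute — not a superkey.

No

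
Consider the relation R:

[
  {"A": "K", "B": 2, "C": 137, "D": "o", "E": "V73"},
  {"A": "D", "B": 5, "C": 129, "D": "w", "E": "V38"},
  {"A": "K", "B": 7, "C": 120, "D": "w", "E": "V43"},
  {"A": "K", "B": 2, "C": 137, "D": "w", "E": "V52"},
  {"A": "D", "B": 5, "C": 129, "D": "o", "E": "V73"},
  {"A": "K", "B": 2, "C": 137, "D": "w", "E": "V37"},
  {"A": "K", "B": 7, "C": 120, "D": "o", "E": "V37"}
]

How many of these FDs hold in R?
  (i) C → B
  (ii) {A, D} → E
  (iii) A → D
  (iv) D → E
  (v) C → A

2

(i) C → B: every LHS value maps to a single RHS value — holds.
(ii) {A, D} → E: (A=K, D=o): 2 rows → E takes values {V73, V37} — violation; (A=K, D=w): 3 rows → E takes values {V43, V52, V37} — violation — fails.
(iii) A → D: A=K: 5 rows → D takes values {o, w} — violation; A=D: 2 rows → D takes values {w, o} — violation — fails.
(iv) D → E: D=o: 3 rows → E takes values {V73, V37} — violation; D=w: 4 rows → E takes values {V38, V43, V52, V37} — violation — fails.
(v) C → A: every LHS value maps to a single RHS value — holds.
2 of the 5 dependencies hold.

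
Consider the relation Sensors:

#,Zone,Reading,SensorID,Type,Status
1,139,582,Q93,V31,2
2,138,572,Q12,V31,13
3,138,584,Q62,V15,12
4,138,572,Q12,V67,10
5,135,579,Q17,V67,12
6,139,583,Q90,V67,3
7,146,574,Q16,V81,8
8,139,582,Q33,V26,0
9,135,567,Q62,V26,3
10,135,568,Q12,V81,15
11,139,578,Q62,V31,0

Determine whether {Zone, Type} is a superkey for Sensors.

Rows 1 and 11 have the same {Zone, Type} value (Zone=139, Type=V31) but are distinct tuples, so {Zone, Type} does not determine every attribute — not a superkey.

No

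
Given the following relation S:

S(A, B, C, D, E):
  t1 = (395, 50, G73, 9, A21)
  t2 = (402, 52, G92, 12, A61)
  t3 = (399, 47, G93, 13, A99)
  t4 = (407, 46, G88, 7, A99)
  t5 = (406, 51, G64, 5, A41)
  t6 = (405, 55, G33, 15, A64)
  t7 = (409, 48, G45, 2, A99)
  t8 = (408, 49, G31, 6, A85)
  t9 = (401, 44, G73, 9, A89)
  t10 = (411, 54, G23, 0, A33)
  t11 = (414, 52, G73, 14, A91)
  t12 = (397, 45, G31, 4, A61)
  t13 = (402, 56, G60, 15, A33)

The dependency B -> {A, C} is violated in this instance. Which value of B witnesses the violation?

52

B=50: row 1 → {A,C} = (395, G73) ✓
B=52: rows 2, 11 → {A,C} takes values {(402, G92), (414, G73)} — violation
B=47: row 3 → {A,C} = (399, G93) ✓
B=46: row 4 → {A,C} = (407, G88) ✓
B=51: row 5 → {A,C} = (406, G64) ✓
B=55: row 6 → {A,C} = (405, G33) ✓
B=48: row 7 → {A,C} = (409, G45) ✓
B=49: row 8 → {A,C} = (408, G31) ✓
B=44: row 9 → {A,C} = (401, G73) ✓
B=54: row 10 → {A,C} = (411, G23) ✓
B=45: row 12 → {A,C} = (397, G31) ✓
B=56: row 13 → {A,C} = (402, G60) ✓
The only B value with inconsistent RHS is B=52.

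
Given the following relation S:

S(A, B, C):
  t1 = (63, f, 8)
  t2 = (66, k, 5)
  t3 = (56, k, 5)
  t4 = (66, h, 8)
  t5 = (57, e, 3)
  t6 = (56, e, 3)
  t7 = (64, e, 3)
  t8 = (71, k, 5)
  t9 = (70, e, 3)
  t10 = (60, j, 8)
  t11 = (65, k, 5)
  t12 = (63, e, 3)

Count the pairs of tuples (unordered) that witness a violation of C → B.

3

C=8: violating pairs (1,4), (1,10), (4,10) — 3 pairs.
C=5: all 4 rows agree on B — 0 pairs.
C=3: all 5 rows agree on B — 0 pairs.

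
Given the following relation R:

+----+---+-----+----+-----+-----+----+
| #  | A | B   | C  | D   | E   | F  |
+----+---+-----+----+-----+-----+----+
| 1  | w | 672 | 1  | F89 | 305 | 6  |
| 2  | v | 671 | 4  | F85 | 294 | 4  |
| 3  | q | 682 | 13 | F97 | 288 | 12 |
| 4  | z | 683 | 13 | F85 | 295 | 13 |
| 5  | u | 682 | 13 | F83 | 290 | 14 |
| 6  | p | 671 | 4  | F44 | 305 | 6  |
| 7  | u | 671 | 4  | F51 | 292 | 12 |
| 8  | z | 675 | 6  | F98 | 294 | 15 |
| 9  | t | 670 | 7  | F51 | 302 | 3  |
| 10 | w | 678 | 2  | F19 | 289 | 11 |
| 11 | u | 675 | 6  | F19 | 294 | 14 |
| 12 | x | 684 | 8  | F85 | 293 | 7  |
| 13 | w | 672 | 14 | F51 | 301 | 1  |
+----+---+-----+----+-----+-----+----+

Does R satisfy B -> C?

No

B=672: rows 1, 13 → C takes values {1, 14} — violation
B=671: rows 2, 6, 7 → C = 4, 4, 4 ✓
B=682: rows 3, 5 → C = 13, 13 ✓
B=683: row 4 → C = 13 ✓
B=675: rows 8, 11 → C = 6, 6 ✓
B=670: row 9 → C = 7 ✓
B=678: row 10 → C = 2 ✓
B=684: row 12 → C = 8 ✓
Two rows agree on B but differ on C, so B -> C does not hold.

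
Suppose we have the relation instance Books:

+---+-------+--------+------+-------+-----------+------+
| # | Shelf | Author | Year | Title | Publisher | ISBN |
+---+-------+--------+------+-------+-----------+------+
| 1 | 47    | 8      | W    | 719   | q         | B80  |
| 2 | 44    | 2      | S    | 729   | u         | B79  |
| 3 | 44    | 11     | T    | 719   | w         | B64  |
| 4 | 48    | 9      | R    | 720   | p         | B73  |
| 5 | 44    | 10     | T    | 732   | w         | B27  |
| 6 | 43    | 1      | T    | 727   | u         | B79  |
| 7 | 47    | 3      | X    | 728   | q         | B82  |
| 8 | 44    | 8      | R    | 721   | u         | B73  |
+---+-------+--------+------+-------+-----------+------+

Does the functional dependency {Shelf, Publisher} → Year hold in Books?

No

(Shelf=47, Publisher=q): rows 1, 7 → Year takes values {W, X} — violation
(Shelf=44, Publisher=u): rows 2, 8 → Year takes values {S, R} — violation
(Shelf=44, Publisher=w): rows 3, 5 → Year = T, T ✓
(Shelf=48, Publisher=p): row 4 → Year = R ✓
(Shelf=43, Publisher=u): row 6 → Year = T ✓
Two rows agree on {Shelf, Publisher} but differ on Year, so {Shelf, Publisher} → Year does not hold.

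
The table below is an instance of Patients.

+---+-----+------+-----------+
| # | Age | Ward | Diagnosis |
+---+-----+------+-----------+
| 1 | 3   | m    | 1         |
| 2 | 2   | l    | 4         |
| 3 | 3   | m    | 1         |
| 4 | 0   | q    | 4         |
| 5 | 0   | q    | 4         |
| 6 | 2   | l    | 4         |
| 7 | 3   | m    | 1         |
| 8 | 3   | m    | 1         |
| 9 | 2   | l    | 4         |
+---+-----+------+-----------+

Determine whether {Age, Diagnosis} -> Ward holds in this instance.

Yes

(Age=3, Diagnosis=1): rows 1, 3, 7, 8 → Ward = m, m, m, m ✓
(Age=2, Diagnosis=4): rows 2, 6, 9 → Ward = l, l, l ✓
(Age=0, Diagnosis=4): rows 4, 5 → Ward = q, q ✓
Every {Age, Diagnosis} value is associated with a single Ward value, so {Age, Diagnosis} -> Ward holds.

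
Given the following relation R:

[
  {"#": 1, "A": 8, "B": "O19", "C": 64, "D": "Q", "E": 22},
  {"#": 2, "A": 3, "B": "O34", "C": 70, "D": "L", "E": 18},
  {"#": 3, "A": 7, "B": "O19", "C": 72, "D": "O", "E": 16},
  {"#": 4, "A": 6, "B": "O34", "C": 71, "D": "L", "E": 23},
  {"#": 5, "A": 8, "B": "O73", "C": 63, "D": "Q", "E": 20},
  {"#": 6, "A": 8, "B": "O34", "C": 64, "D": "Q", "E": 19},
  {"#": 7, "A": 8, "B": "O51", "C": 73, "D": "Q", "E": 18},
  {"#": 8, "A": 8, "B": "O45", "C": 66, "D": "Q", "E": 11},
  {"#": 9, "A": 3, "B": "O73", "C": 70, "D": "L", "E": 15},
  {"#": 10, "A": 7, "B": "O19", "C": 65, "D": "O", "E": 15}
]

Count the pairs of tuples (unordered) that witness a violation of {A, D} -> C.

10

(A=8, D=Q): violating pairs (1,5), (1,7), (1,8), (5,6), (5,7), (5,8), (6,7), (6,8), (7,8) — 9 pairs.
(A=3, D=L): all 2 rows agree on C — 0 pairs.
(A=7, D=O): violating pairs (3,10) — 1 pair.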